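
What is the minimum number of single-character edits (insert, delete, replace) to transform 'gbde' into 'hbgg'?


Building DP table for s1='gbde' (len 4) and s2='hbgg' (len 4):
       h  b  g  g
    0  1  2  3  4
  g 1  1  2  2  3
  b 2  2  1  2  3
  d 3  3  2  2  3
  e 4  4  3  3  3
Edit distance = dp[4][4] = 3

3


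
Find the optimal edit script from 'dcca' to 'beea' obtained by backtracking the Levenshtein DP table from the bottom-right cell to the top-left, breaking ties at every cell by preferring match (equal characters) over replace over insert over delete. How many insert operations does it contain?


Edit distance = 3. Backtracking from cell (4, 4) with preference match > replace > insert > delete,
then listing the resulting alignment 'dcca' -> 'beea' left to right:
  Step 1: replace d->b
  Step 2: replace c->e
  Step 3: replace c->e
  Step 4: keep 'a'
Total insertions: 0

0


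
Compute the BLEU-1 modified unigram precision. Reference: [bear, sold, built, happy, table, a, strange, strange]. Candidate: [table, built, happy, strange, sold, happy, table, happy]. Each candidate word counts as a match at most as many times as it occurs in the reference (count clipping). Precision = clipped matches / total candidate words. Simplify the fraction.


Reference word counts: {'a': 1, 'bear': 1, 'built': 1, 'happy': 1, 'sold': 1, 'strange': 2, 'table': 1}
Checking each candidate word (with clipping):
  'table' -> in reference (ref count 1, used 1/1) -> match (matches: 1)
  'built' -> in reference (ref count 1, used 1/1) -> match (matches: 2)
  'happy' -> in reference (ref count 1, used 1/1) -> match (matches: 3)
  'strange' -> in reference (ref count 2, used 1/2) -> match (matches: 4)
  'sold' -> in reference (ref count 1, used 1/1) -> match (matches: 5)
  'happy' -> ref count 1 already used up (1/1) -> clipped, no match (matches: 5)
  'table' -> ref count 1 already used up (1/1) -> clipped, no match (matches: 5)
  'happy' -> ref count 1 already used up (1/1) -> clipped, no match (matches: 5)
Clipped matches: 5, Candidate length: 8
Precision = 5/8

5/8


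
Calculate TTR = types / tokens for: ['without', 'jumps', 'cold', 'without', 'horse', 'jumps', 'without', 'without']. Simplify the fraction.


Tokens: 8
Unique types: ('cold', 'horse', 'jumps', 'without') = 4
TTR = 4/8
Simplify: divide both by 4 -> 1/2
TTR = 1/2

1/2


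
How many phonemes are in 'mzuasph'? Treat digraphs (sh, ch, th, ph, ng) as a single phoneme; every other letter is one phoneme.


Parsing 'mzuasph' greedily, digraphs first:
  'm' -> consonant phoneme (phonemes so far: 1)
  'z' -> consonant phoneme (phonemes so far: 2)
  'u' -> vowel phoneme (phonemes so far: 3)
  'a' -> vowel phoneme (phonemes so far: 4)
  's' -> consonant phoneme (phonemes so far: 5)
  'ph' -> digraph (1 consonant phoneme) (phonemes so far: 6)
Total phonemes: 6

6


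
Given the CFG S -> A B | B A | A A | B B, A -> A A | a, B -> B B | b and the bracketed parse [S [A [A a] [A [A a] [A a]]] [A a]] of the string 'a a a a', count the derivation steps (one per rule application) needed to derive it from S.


Every bracketed nonterminal node [X ...] in the tree is produced by exactly one rule application.
Reading the tree off as a leftmost derivation:
  Step 1: S  =>  A A   (applied S -> A A)
  Step 2: A A  =>  A A A   (applied A -> A A)
  Step 3: A A A  =>  a A A   (applied A -> a)
  Step 4: a A A  =>  a A A A   (applied A -> A A)
  Step 5: a A A A  =>  a a A A   (applied A -> a)
  Step 6: a a A A  =>  a a a A   (applied A -> a)
  Step 7: a a a A  =>  a a a a   (applied A -> a)
Final yield: a a a a
Total rewrite steps: 7

7


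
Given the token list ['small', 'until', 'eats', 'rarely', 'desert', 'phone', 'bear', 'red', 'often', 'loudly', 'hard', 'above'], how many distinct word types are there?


Listing all tokens and tracking unique types:
  Token 1: 'small' -> NEW (unique so far: 1)
  Token 2: 'until' -> NEW (unique so far: 2)
  Token 3: 'eats' -> NEW (unique so far: 3)
  Token 4: 'rarely' -> NEW (unique so far: 4)
  Token 5: 'desert' -> NEW (unique so far: 5)
  Token 6: 'phone' -> NEW (unique so far: 6)
  Token 7: 'bear' -> NEW (unique so far: 7)
  Token 8: 'red' -> NEW (unique so far: 8)
  Token 9: 'often' -> NEW (unique so far: 9)
  Token 10: 'loudly' -> NEW (unique so far: 10)
  Token 11: 'hard' -> NEW (unique so far: 11)
  Token 12: 'above' -> NEW (unique so far: 12)
Unique types: ('above', 'bear', 'desert', 'eats', 'hard', 'loudly', 'often', 'phone', 'rarely', 'red', 'small', 'until')
Vocabulary size: 12

12


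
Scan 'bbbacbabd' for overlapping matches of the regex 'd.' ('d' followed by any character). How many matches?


Pattern: d. means 'd' followed by any character.
Scanning 'bbbacbabd' position-by-position:
  Pos 0: window 'bb' -> no
  Pos 1: window 'bb' -> no
  Pos 2: window 'ba' -> no
  Pos 3: window 'ac' -> no
  Pos 4: window 'cb' -> no
  Pos 5: window 'ba' -> no
  Pos 6: window 'ab' -> no
  Pos 7: window 'bd' -> no
  Pos 8: window 'd' -> no
Total matches: 0

0


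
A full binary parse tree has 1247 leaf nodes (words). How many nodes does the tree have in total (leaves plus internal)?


Leaf nodes (terminals): 1247
Internal nodes = n - 1 = 1247 - 1 = 1246
Total = leaves + internal = 1247 + 1246 = 2493

2493


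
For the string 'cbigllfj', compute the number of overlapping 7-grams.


String 'cbigllfj' has length L = 8.
Number of overlapping n-grams = L - n + 1
Substituting: 8 - 7 + 1 = 2

2


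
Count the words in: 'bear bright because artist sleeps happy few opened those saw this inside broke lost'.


Counting words by splitting on spaces:
  Word 1: 'bear'
  Word 2: 'bright'
  Word 3: 'because'
  Word 4: 'artist'
  Word 5: 'sleeps'
  Word 6: 'happy'
  Word 7: 'few'
  Word 8: 'opened'
  Word 9: 'those'
  Word 10: 'saw'
  Word 11: 'this'
  Word 12: 'inside'
  Word 13: 'broke'
  Word 14: 'lost'
Total words: 14

14


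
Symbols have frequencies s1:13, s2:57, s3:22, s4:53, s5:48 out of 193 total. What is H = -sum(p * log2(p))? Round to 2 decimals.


Computing entropy H = -sum(p_i * log2(p_i)):
  s1: p = 13/193 = 0.0674, -p*log2(p) = 0.2622
  s2: p = 57/193 = 0.2953, -p*log2(p) = 0.5197
  s3: p = 22/193 = 0.1140, -p*log2(p) = 0.3571
  s4: p = 53/193 = 0.2746, -p*log2(p) = 0.5120
  s5: p = 48/193 = 0.2487, -p*log2(p) = 0.4993
H = sum of terms = 2.1503
Rounded to 2 decimals: 2.15

2.15


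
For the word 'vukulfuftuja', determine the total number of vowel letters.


Scanning each character of 'vukulfuftuja':
  Position 1: 'v' -> consonant (running count: 0)
  Position 2: 'u' -> vowel (running count: 1)
  Position 3: 'k' -> consonant (running count: 1)
  Position 4: 'u' -> vowel (running count: 2)
  Position 5: 'l' -> consonant (running count: 2)
  Position 6: 'f' -> consonant (running count: 2)
  Position 7: 'u' -> vowel (running count: 3)
  Position 8: 'f' -> consonant (running count: 3)
  Position 9: 't' -> consonant (running count: 3)
  Position 10: 'u' -> vowel (running count: 4)
  Position 11: 'j' -> consonant (running count: 4)
  Position 12: 'a' -> vowel (running count: 5)
Total vowels: 5

5


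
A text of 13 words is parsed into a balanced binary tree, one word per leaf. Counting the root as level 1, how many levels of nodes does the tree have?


In a balanced binary tree with n leaves the deepest leaf is ceil(log2(n)) edges below the root,
so counting node levels inclusive of root and leaves gives ceil(log2(n)) + 1 levels.
log2(13) = 3.7004
ceil(3.7004) = 4
levels = 4 + 1 = 5

5


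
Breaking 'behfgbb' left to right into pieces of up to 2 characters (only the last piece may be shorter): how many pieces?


'behfgbb' has 7 characters.
Chunking with max size 2:
  Chunk 1: 'be' (positions 0-1)
  Chunk 2: 'hf' (positions 2-3)
  Chunk 3: 'gb' (positions 4-5)
  Chunk 4: 'b' (positions 6-6)
Total chunks: ceil(7 / 2) = 4

4


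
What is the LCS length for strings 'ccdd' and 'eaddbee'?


DP table for LCS of 'ccdd' and 'eaddbee':
       e  a  d  d  b  e  e
    0  0  0  0  0  0  0  0
  c 0  0  0  0  0  0  0  0
  c 0  0  0  0  0  0  0  0
  d 0  0  0  1  1  1  1  1
  d 0  0  0  1  2  2  2  2
LCS: 'dd'
LCS length = 2

2


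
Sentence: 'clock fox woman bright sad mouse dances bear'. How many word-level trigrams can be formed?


Word trigrams from [8] words:
  Trigram 1: (clock fox woman)
  Trigram 2: (fox woman bright)
  Trigram 3: (woman bright sad)
  Trigram 4: (bright sad mouse)
  Trigram 5: (sad mouse dances)
  Trigram 6: (mouse dances bear)
Total word trigrams: 8 - 2 = 6

6


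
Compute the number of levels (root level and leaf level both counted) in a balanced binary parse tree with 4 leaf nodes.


In a balanced binary tree with n leaves the deepest leaf is ceil(log2(n)) edges below the root,
so counting node levels inclusive of root and leaves gives ceil(log2(n)) + 1 levels.
log2(4) = 2.0000
ceil(2.0000) = 2
levels = 2 + 1 = 3

3


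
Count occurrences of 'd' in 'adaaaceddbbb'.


Scanning 'adaaaceddbbb' for 'd':
  Position 1: 'd' -> MATCH (count: 1)
  Position 7: 'd' -> MATCH (count: 2)
  Position 8: 'd' -> MATCH (count: 3)
Total occurrences of 'd': 3

3


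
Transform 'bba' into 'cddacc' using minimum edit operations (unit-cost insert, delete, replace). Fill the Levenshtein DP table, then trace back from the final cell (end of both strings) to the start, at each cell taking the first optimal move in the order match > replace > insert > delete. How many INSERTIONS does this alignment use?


Edit distance = 5. Backtracking from cell (3, 6) with preference match > replace > insert > delete,
then listing the resulting alignment 'bba' -> 'cddacc' left to right:
  Step 1: insert 'c' [insertion #1]
  Step 2: replace b->d
  Step 3: replace b->d
  Step 4: keep 'a'
  Step 5: insert 'c' [insertion #2]
  Step 6: insert 'c' [insertion #3]
Total insertions: 3

3


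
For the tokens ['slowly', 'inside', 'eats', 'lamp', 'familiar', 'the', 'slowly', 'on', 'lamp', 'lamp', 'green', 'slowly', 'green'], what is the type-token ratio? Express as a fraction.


Tokens: 13
Unique types: ('eats', 'familiar', 'green', 'inside', 'lamp', 'on', 'slowly', 'the') = 8
TTR = 8/13
Already in lowest terms.

8/13


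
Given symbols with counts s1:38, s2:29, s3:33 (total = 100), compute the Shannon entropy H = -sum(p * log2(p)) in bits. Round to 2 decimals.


Computing entropy H = -sum(p_i * log2(p_i)):
  s1: p = 38/100 = 0.3800, -p*log2(p) = 0.5305
  s2: p = 29/100 = 0.2900, -p*log2(p) = 0.5179
  s3: p = 33/100 = 0.3300, -p*log2(p) = 0.5278
H = sum of terms = 1.5762
Rounded to 2 decimals: 1.58

1.58


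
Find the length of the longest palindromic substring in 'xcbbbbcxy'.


Scanning 'xcbbbbcxy' for palindromic substrings.
Substring at positions 0-7: 'xcbbbbcx'.
Check: reverse('xcbbbbcx') = 'xcbbbbcx' -> palindrome confirmed.
Neighbouring characters ('-' / 'y') break symmetry, so it cannot extend further.
No longer palindromic substring exists; longest length = 8

8


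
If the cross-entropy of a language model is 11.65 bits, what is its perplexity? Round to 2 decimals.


Perplexity formula: PP = 2^H
H = 11.65
PP = 2^11.65
Decompose: 2^11.65 = 2^11 * 2^0.65
2^11 = 2048, 2^0.65 ~ 1.5691682
PP ~ 2048 * 1.5691682 = 3213.6564736
Rounded to 2 decimals: 3213.66

3213.66


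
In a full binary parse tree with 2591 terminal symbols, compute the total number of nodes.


Leaf nodes (terminals): 2591
Internal nodes = n - 1 = 2591 - 1 = 2590
Total = leaves + internal = 2591 + 2590 = 5181

5181


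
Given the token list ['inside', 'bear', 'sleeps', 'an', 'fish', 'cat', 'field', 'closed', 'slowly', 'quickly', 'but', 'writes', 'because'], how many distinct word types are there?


Listing all tokens and tracking unique types:
  Token 1: 'inside' -> NEW (unique so far: 1)
  Token 2: 'bear' -> NEW (unique so far: 2)
  Token 3: 'sleeps' -> NEW (unique so far: 3)
  Token 4: 'an' -> NEW (unique so far: 4)
  Token 5: 'fish' -> NEW (unique so far: 5)
  Token 6: 'cat' -> NEW (unique so far: 6)
  Token 7: 'field' -> NEW (unique so far: 7)
  Token 8: 'closed' -> NEW (unique so far: 8)
  Token 9: 'slowly' -> NEW (unique so far: 9)
  Token 10: 'quickly' -> NEW (unique so far: 10)
  Token 11: 'but' -> NEW (unique so far: 11)
  Token 12: 'writes' -> NEW (unique so far: 12)
  Token 13: 'because' -> NEW (unique so far: 13)
Unique types: ('an', 'bear', 'because', 'but', 'cat', 'closed', 'field', 'fish', 'inside', 'quickly', 'sleeps', 'slowly', 'writes')
Vocabulary size: 13

13


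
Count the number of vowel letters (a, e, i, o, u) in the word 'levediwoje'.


Scanning each character of 'levediwoje':
  Position 1: 'l' -> consonant (running count: 0)
  Position 2: 'e' -> vowel (running count: 1)
  Position 3: 'v' -> consonant (running count: 1)
  Position 4: 'e' -> vowel (running count: 2)
  Position 5: 'd' -> consonant (running count: 2)
  Position 6: 'i' -> vowel (running count: 3)
  Position 7: 'w' -> consonant (running count: 3)
  Position 8: 'o' -> vowel (running count: 4)
  Position 9: 'j' -> consonant (running count: 4)
  Position 10: 'e' -> vowel (running count: 5)
Total vowels: 5

5


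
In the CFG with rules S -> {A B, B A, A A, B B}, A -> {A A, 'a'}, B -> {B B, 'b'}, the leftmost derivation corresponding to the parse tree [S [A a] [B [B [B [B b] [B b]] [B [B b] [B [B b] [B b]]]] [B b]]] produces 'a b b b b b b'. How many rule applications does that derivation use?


Every bracketed nonterminal node [X ...] in the tree is produced by exactly one rule application.
Reading the tree off as a leftmost derivation:
  Step 1: S  =>  A B   (applied S -> A B)
  Step 2: A B  =>  a B   (applied A -> a)
  Step 3: a B  =>  a B B   (applied B -> B B)
  Step 4: a B B  =>  a B B B   (applied B -> B B)
  Step 5: a B B B  =>  a B B B B   (applied B -> B B)
  Step 6: a B B B B  =>  a b B B B   (applied B -> b)
  Step 7: a b B B B  =>  a b b B B   (applied B -> b)
  Step 8: a b b B B  =>  a b b B B B   (applied B -> B B)
  Step 9: a b b B B B  =>  a b b b B B   (applied B -> b)
  Step 10: a b b b B B  =>  a b b b B B B   (applied B -> B B)
  Step 11: a b b b B B B  =>  a b b b b B B   (applied B -> b)
  Step 12: a b b b b B B  =>  a b b b b b B   (applied B -> b)
  Step 13: a b b b b b B  =>  a b b b b b b   (applied B -> b)
Final yield: a b b b b b b
Total rewrite steps: 13

13


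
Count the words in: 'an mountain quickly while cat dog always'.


Counting words by splitting on spaces:
  Word 1: 'an'
  Word 2: 'mountain'
  Word 3: 'quickly'
  Word 4: 'while'
  Word 5: 'cat'
  Word 6: 'dog'
  Word 7: 'always'
Total words: 7

7


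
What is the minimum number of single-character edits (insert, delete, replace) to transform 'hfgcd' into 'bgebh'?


Building DP table for s1='hfgcd' (len 5) and s2='bgebh' (len 5):
       b  g  e  b  h
    0  1  2  3  4  5
  h 1  1  2  3  4  4
  f 2  2  2  3  4  5
  g 3  3  2  3  4  5
  c 4  4  3  3  4  5
  d 5  5  4  4  4  5
Edit distance = dp[5][5] = 5

5


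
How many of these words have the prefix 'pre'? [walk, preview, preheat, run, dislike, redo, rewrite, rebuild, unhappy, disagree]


Checking each word for prefix 'pre':
  'walk' -> no (count: 0)
  'preview' -> YES, starts with 'pre' (count: 1)
  'preheat' -> YES, starts with 'pre' (count: 2)
  'run' -> no (count: 2)
  'dislike' -> no (count: 2)
  'redo' -> no (count: 2)
  'rewrite' -> no (count: 2)
  'rebuild' -> no (count: 2)
  'unhappy' -> no (count: 2)
  'disagree' -> no (count: 2)
Total with prefix 'pre': 2

2


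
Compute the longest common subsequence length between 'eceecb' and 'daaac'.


DP table for LCS of 'eceecb' and 'daaac':
       d  a  a  a  c
    0  0  0  0  0  0
  e 0  0  0  0  0  0
  c 0  0  0  0  0  1
  e 0  0  0  0  0  1
  e 0  0  0  0  0  1
  c 0  0  0  0  0  1
  b 0  0  0  0  0  1
LCS: 'c'
LCS length = 1

1


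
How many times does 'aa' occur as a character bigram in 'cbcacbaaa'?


Scanning 'cbcacbaaa' for bigram 'aa':
  Position 0: 'cb' -> no
  Position 1: 'bc' -> no
  Position 2: 'ca' -> no
  Position 3: 'ac' -> no
  Position 4: 'cb' -> no
  Position 5: 'ba' -> no
  Position 6: 'aa' -> MATCH
  Position 7: 'aa' -> MATCH
Total matches: 2

2


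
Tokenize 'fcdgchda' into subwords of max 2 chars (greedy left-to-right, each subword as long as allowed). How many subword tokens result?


'fcdgchda' has 8 characters.
Chunking with max size 2:
  Chunk 1: 'fc' (positions 0-1)
  Chunk 2: 'dg' (positions 2-3)
  Chunk 3: 'ch' (positions 4-5)
  Chunk 4: 'da' (positions 6-7)
Total chunks: ceil(8 / 2) = 4

4


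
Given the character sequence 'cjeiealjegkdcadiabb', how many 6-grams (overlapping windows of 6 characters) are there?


String 'cjeiealjegkdcadiabb' has length L = 19.
Number of overlapping n-grams = L - n + 1
Substituting: 19 - 6 + 1 = 14

14


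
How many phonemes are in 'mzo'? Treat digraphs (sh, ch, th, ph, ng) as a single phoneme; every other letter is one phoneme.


Parsing 'mzo' greedily, digraphs first:
  'm' -> consonant phoneme (phonemes so far: 1)
  'z' -> consonant phoneme (phonemes so far: 2)
  'o' -> vowel phoneme (phonemes so far: 3)
Total phonemes: 3

3


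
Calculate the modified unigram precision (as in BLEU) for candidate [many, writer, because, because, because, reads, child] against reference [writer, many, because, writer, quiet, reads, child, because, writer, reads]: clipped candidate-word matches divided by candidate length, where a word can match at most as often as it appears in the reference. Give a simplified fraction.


Reference word counts: {'because': 2, 'child': 1, 'many': 1, 'quiet': 1, 'reads': 2, 'writer': 3}
Checking each candidate word (with clipping):
  'many' -> in reference (ref count 1, used 1/1) -> match (matches: 1)
  'writer' -> in reference (ref count 3, used 1/3) -> match (matches: 2)
  'because' -> in reference (ref count 2, used 1/2) -> match (matches: 3)
  'because' -> in reference (ref count 2, used 2/2) -> match (matches: 4)
  'because' -> ref count 2 already used up (2/2) -> clipped, no match (matches: 4)
  'reads' -> in reference (ref count 2, used 1/2) -> match (matches: 5)
  'child' -> in reference (ref count 1, used 1/1) -> match (matches: 6)
Clipped matches: 6, Candidate length: 7
Precision = 6/7

6/7


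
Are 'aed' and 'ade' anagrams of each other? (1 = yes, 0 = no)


Sort characters of 'aed': 'ade'
Sort characters of 'ade': 'ade'
Sorted forms match -> they ARE anagrams
Result: 1

1


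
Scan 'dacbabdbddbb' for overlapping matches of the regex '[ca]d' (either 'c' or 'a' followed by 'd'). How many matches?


Pattern: [ca]d means either 'c' or 'a' followed by 'd'.
Scanning 'dacbabdbddbb' position-by-position:
  Pos 0: window 'da' -> no
  Pos 1: window 'ac' -> no
  Pos 2: window 'cb' -> no
  Pos 3: window 'ba' -> no
  Pos 4: window 'ab' -> no
  Pos 5: window 'bd' -> no
  Pos 6: window 'db' -> no
  Pos 7: window 'bd' -> no
  Pos 8: window 'dd' -> no
  Pos 9: window 'db' -> no
  Pos 10: window 'bb' -> no
  Pos 11: window 'b' -> no
Total matches: 0

0


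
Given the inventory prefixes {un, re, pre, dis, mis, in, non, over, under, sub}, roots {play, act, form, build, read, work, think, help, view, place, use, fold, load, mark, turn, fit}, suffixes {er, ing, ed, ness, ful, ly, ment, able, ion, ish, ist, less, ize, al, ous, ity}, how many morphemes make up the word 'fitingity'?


Segmenting 'fitingity' against the inventory:
  'fit' -> root (morpheme 1)
  'ing' -> suffix (morpheme 2)
  'ity' -> suffix (morpheme 3)
Total morphemes: 3

3


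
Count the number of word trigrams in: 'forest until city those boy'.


Word trigrams from [5] words:
  Trigram 1: (forest until city)
  Trigram 2: (until city those)
  Trigram 3: (city those boy)
Total word trigrams: 5 - 2 = 3

3


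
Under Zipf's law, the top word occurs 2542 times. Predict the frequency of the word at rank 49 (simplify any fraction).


Zipf's law: freq(rank) = f1 / rank
f1 = 2542, rank = 49
freq = 2542 / 49
GCD(2542, 49) = 1
Simplified: 2542/49

2542/49


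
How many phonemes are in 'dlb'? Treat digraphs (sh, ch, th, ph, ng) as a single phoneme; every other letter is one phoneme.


Parsing 'dlb' greedily, digraphs first:
  'd' -> consonant phoneme (phonemes so far: 1)
  'l' -> consonant phoneme (phonemes so far: 2)
  'b' -> consonant phoneme (phonemes so far: 3)
Total phonemes: 3

3


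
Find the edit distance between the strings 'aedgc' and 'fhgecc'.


Building DP table for s1='aedgc' (len 5) and s2='fhgecc' (len 6):
       f  h  g  e  c  c
    0  1  2  3  4  5  6
  a 1  1  2  3  4  5  6
  e 2  2  2  3  3  4  5
  d 3  3  3  3  4  4  5
  g 4  4  4  3  4  5  5
  c 5  5  5  4  4  4  5
Edit distance = dp[5][6] = 5

5


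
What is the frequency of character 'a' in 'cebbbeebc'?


Scanning 'cebbbeebc' for 'a':
  No matches found.
Total occurrences of 'a': 0

0


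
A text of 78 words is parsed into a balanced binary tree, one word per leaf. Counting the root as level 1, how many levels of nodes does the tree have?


In a balanced binary tree with n leaves the deepest leaf is ceil(log2(n)) edges below the root,
so counting node levels inclusive of root and leaves gives ceil(log2(n)) + 1 levels.
log2(78) = 6.2854
ceil(6.2854) = 7
levels = 7 + 1 = 8

8


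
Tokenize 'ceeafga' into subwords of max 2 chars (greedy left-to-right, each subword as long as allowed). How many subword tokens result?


'ceeafga' has 7 characters.
Chunking with max size 2:
  Chunk 1: 'ce' (positions 0-1)
  Chunk 2: 'ea' (positions 2-3)
  Chunk 3: 'fg' (positions 4-5)
  Chunk 4: 'a' (positions 6-6)
Total chunks: ceil(7 / 2) = 4

4


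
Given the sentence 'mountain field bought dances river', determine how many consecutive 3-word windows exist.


Word trigrams from [5] words:
  Trigram 1: (mountain field bought)
  Trigram 2: (field bought dances)
  Trigram 3: (bought dances river)
Total word trigrams: 5 - 2 = 3

3


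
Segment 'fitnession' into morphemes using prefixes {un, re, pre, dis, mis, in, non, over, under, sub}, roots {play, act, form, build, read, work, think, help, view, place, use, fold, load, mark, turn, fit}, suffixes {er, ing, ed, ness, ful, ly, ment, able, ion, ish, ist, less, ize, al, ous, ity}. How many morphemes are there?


Segmenting 'fitnession' against the inventory:
  'fit' -> root (morpheme 1)
  'ness' -> suffix (morpheme 2)
  'ion' -> suffix (morpheme 3)
Total morphemes: 3

3


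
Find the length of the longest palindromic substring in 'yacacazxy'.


Scanning 'yacacazxy' for palindromic substrings.
Substring at positions 1-5: 'acaca'.
Check: reverse('acaca') = 'acaca' -> palindrome confirmed.
Neighbouring characters ('y' / 'z') break symmetry, so it cannot extend further.
No longer palindromic substring exists; longest length = 5

5


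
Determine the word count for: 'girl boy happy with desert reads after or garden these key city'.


Counting words by splitting on spaces:
  Word 1: 'girl'
  Word 2: 'boy'
  Word 3: 'happy'
  Word 4: 'with'
  Word 5: 'desert'
  Word 6: 'reads'
  Word 7: 'after'
  Word 8: 'or'
  Word 9: 'garden'
  Word 10: 'these'
  Word 11: 'key'
  Word 12: 'city'
Total words: 12

12


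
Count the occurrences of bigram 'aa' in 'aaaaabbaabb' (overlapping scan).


Scanning 'aaaaabbaabb' for bigram 'aa':
  Position 0: 'aa' -> MATCH
  Position 1: 'aa' -> MATCH
  Position 2: 'aa' -> MATCH
  Position 3: 'aa' -> MATCH
  Position 4: 'ab' -> no
  Position 5: 'bb' -> no
  Position 6: 'ba' -> no
  Position 7: 'aa' -> MATCH
  Position 8: 'ab' -> no
  Position 9: 'bb' -> no
Total matches: 5

5


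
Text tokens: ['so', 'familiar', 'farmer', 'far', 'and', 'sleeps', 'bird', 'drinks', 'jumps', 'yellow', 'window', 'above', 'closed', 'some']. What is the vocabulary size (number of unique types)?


Listing all tokens and tracking unique types:
  Token 1: 'so' -> NEW (unique so far: 1)
  Token 2: 'familiar' -> NEW (unique so far: 2)
  Token 3: 'farmer' -> NEW (unique so far: 3)
  Token 4: 'far' -> NEW (unique so far: 4)
  Token 5: 'and' -> NEW (unique so far: 5)
  Token 6: 'sleeps' -> NEW (unique so far: 6)
  Token 7: 'bird' -> NEW (unique so far: 7)
  Token 8: 'drinks' -> NEW (unique so far: 8)
  Token 9: 'jumps' -> NEW (unique so far: 9)
  Token 10: 'yellow' -> NEW (unique so far: 10)
  Token 11: 'window' -> NEW (unique so far: 11)
  Token 12: 'above' -> NEW (unique so far: 12)
  Token 13: 'closed' -> NEW (unique so far: 13)
  Token 14: 'some' -> NEW (unique so far: 14)
Unique types: ('above', 'and', 'bird', 'closed', 'drinks', 'familiar', 'far', 'farmer', 'jumps', 'sleeps', 'so', 'some', 'window', 'yellow')
Vocabulary size: 14

14


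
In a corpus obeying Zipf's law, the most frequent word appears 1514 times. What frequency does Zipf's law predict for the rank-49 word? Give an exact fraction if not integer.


Zipf's law: freq(rank) = f1 / rank
f1 = 1514, rank = 49
freq = 1514 / 49
GCD(1514, 49) = 1
Simplified: 1514/49

1514/49


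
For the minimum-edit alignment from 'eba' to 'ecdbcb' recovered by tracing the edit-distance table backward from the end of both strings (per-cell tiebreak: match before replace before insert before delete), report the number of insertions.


Edit distance = 4. Backtracking from cell (3, 6) with preference match > replace > insert > delete,
then listing the resulting alignment 'eba' -> 'ecdbcb' left to right:
  Step 1: keep 'e'
  Step 2: insert 'c' [insertion #1]
  Step 3: insert 'd' [insertion #2]
  Step 4: keep 'b'
  Step 5: insert 'c' [insertion #3]
  Step 6: replace a->b
Total insertions: 3

3


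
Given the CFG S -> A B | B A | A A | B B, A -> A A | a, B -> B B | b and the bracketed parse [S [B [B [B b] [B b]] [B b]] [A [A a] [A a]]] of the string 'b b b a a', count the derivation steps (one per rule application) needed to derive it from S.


Every bracketed nonterminal node [X ...] in the tree is produced by exactly one rule application.
Reading the tree off as a leftmost derivation:
  Step 1: S  =>  B A   (applied S -> B A)
  Step 2: B A  =>  B B A   (applied B -> B B)
  Step 3: B B A  =>  B B B A   (applied B -> B B)
  Step 4: B B B A  =>  b B B A   (applied B -> b)
  Step 5: b B B A  =>  b b B A   (applied B -> b)
  Step 6: b b B A  =>  b b b A   (applied B -> b)
  Step 7: b b b A  =>  b b b A A   (applied A -> A A)
  Step 8: b b b A A  =>  b b b a A   (applied A -> a)
  Step 9: b b b a A  =>  b b b a a   (applied A -> a)
Final yield: b b b a a
Total rewrite steps: 9

9


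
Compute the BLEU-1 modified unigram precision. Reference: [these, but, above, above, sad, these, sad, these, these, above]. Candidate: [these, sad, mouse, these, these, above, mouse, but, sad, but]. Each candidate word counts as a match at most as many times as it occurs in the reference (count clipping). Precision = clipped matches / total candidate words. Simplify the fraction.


Reference word counts: {'above': 3, 'but': 1, 'sad': 2, 'these': 4}
Checking each candidate word (with clipping):
  'these' -> in reference (ref count 4, used 1/4) -> match (matches: 1)
  'sad' -> in reference (ref count 2, used 1/2) -> match (matches: 2)
  'mouse' -> not in reference -> no match (matches: 2)
  'these' -> in reference (ref count 4, used 2/4) -> match (matches: 3)
  'these' -> in reference (ref count 4, used 3/4) -> match (matches: 4)
  'above' -> in reference (ref count 3, used 1/3) -> match (matches: 5)
  'mouse' -> not in reference -> no match (matches: 5)
  'but' -> in reference (ref count 1, used 1/1) -> match (matches: 6)
  'sad' -> in reference (ref count 2, used 2/2) -> match (matches: 7)
  'but' -> ref count 1 already used up (1/1) -> clipped, no match (matches: 7)
Clipped matches: 7, Candidate length: 10
Precision = 7/10

7/10


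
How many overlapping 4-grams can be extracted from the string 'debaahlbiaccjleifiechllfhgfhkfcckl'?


String 'debaahlbiaccjleifiechllfhgfhkfcckl' has length L = 34.
Number of overlapping n-grams = L - n + 1
Substituting: 34 - 4 + 1 = 31

31


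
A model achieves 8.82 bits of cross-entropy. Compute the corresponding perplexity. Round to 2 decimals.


Perplexity formula: PP = 2^H
H = 8.82
PP = 2^8.82
Decompose: 2^8.82 = 2^8 * 2^0.82
2^8 = 256, 2^0.82 ~ 1.7654060
PP ~ 256 * 1.7654060 = 451.9439360
Rounded to 2 decimals: 451.94

451.94


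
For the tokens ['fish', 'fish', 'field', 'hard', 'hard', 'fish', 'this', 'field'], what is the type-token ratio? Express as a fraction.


Tokens: 8
Unique types: ('field', 'fish', 'hard', 'this') = 4
TTR = 4/8
Simplify: divide both by 4 -> 1/2
TTR = 1/2

1/2


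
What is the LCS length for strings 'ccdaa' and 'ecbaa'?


DP table for LCS of 'ccdaa' and 'ecbaa':
       e  c  b  a  a
    0  0  0  0  0  0
  c 0  0  1  1  1  1
  c 0  0  1  1  1  1
  d 0  0  1  1  1  1
  a 0  0  1  1  2  2
  a 0  0  1  1  2  3
LCS: 'caa'
LCS length = 3

3


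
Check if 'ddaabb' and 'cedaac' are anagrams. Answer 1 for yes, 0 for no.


Sort characters of 'ddaabb': 'aabbdd'
Sort characters of 'cedaac': 'aaccde'
Sorted forms differ -> they are NOT anagrams
Result: 0

0


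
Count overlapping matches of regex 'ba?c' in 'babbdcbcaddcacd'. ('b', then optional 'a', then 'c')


Pattern: ba?c means 'b', then optional 'a', then 'c'.
Scanning 'babbdcbcaddcacd' position-by-position:
  Pos 0: window 'bab' -> no
  Pos 1: window 'abb' -> no
  Pos 2: window 'bbd' -> no
  Pos 3: window 'bdc' -> no
  Pos 4: window 'dcb' -> no
  Pos 5: window 'cbc' -> no
  Pos 6: window 'bca' -> MATCH
  Pos 7: window 'cad' -> no
  Pos 8: window 'add' -> no
  Pos 9: window 'ddc' -> no
  Pos 10: window 'dca' -> no
  Pos 11: window 'cac' -> no
  Pos 12: window 'acd' -> no
  Pos 13: window 'cd' -> no
  Pos 14: window 'd' -> no
Total matches: 1

1


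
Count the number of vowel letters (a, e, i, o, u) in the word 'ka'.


Scanning each character of 'ka':
  Position 1: 'k' -> consonant (running count: 0)
  Position 2: 'a' -> vowel (running count: 1)
Total vowels: 1

1


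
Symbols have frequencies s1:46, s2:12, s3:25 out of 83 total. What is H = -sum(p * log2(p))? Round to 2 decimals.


Computing entropy H = -sum(p_i * log2(p_i)):
  s1: p = 46/83 = 0.5542, -p*log2(p) = 0.4719
  s2: p = 12/83 = 0.1446, -p*log2(p) = 0.4034
  s3: p = 25/83 = 0.3012, -p*log2(p) = 0.5214
H = sum of terms = 1.3967
Rounded to 2 decimals: 1.40

1.40


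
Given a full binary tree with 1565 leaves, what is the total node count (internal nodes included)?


Leaf nodes (terminals): 1565
Internal nodes = n - 1 = 1565 - 1 = 1564
Total = leaves + internal = 1565 + 1564 = 3129

3129


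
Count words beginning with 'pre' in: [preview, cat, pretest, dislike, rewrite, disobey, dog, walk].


Checking each word for prefix 'pre':
  'preview' -> YES, starts with 'pre' (count: 1)
  'cat' -> no (count: 1)
  'pretest' -> YES, starts with 'pre' (count: 2)
  'dislike' -> no (count: 2)
  'rewrite' -> no (count: 2)
  'disobey' -> no (count: 2)
  'dog' -> no (count: 2)
  'walk' -> no (count: 2)
Total with prefix 'pre': 2

2


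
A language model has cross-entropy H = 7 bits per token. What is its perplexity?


Perplexity formula: PP = 2^H
H = 7
PP = 2^7
Steps: 2^1 = 2, 2^2 = 4, 2^3 = 8, 2^4 = 16, 2^5 = 32, 2^6 = 64, 2^7 = 128
PP = 128

128


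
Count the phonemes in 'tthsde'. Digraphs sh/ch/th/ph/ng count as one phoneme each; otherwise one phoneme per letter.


Parsing 'tthsde' greedily, digraphs first:
  't' -> consonant phoneme (phonemes so far: 1)
  'th' -> digraph (1 consonant phoneme) (phonemes so far: 2)
  's' -> consonant phoneme (phonemes so far: 3)
  'd' -> consonant phoneme (phonemes so far: 4)
  'e' -> vowel phoneme (phonemes so far: 5)
Total phonemes: 5

5


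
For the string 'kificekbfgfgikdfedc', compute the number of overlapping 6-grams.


String 'kificekbfgfgikdfedc' has length L = 19.
Number of overlapping n-grams = L - n + 1
Substituting: 19 - 6 + 1 = 14

14


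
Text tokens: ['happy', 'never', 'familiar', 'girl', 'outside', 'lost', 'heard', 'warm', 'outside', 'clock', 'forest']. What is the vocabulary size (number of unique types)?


Listing all tokens and tracking unique types:
  Token 1: 'happy' -> NEW (unique so far: 1)
  Token 2: 'never' -> NEW (unique so far: 2)
  Token 3: 'familiar' -> NEW (unique so far: 3)
  Token 4: 'girl' -> NEW (unique so far: 4)
  Token 5: 'outside' -> NEW (unique so far: 5)
  Token 6: 'lost' -> NEW (unique so far: 6)
  Token 7: 'heard' -> NEW (unique so far: 7)
  Token 8: 'warm' -> NEW (unique so far: 8)
  Token 9: 'outside' -> duplicate (unique so far: 8)
  Token 10: 'clock' -> NEW (unique so far: 9)
  Token 11: 'forest' -> NEW (unique so far: 10)
Unique types: ('clock', 'familiar', 'forest', 'girl', 'happy', 'heard', 'lost', 'never', 'outside', 'warm')
Vocabulary size: 10

10


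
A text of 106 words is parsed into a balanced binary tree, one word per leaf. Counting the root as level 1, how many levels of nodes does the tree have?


In a balanced binary tree with n leaves the deepest leaf is ceil(log2(n)) edges below the root,
so counting node levels inclusive of root and leaves gives ceil(log2(n)) + 1 levels.
log2(106) = 6.7279
ceil(6.7279) = 7
levels = 7 + 1 = 8

8


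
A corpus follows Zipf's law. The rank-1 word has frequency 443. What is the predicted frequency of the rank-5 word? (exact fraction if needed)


Zipf's law: freq(rank) = f1 / rank
f1 = 443, rank = 5
freq = 443 / 5
GCD(443, 5) = 1
Simplified: 443/5

443/5


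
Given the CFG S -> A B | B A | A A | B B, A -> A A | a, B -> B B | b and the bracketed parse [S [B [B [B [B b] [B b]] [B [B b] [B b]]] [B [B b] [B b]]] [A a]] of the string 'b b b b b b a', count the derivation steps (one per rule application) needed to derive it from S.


Every bracketed nonterminal node [X ...] in the tree is produced by exactly one rule application.
Reading the tree off as a leftmost derivation:
  Step 1: S  =>  B A   (applied S -> B A)
  Step 2: B A  =>  B B A   (applied B -> B B)
  Step 3: B B A  =>  B B B A   (applied B -> B B)
  Step 4: B B B A  =>  B B B B A   (applied B -> B B)
  Step 5: B B B B A  =>  b B B B A   (applied B -> b)
  Step 6: b B B B A  =>  b b B B A   (applied B -> b)
  Step 7: b b B B A  =>  b b B B B A   (applied B -> B B)
  Step 8: b b B B B A  =>  b b b B B A   (applied B -> b)
  Step 9: b b b B B A  =>  b b b b B A   (applied B -> b)
  Step 10: b b b b B A  =>  b b b b B B A   (applied B -> B B)
  Step 11: b b b b B B A  =>  b b b b b B A   (applied B -> b)
  Step 12: b b b b b B A  =>  b b b b b b A   (applied B -> b)
  Step 13: b b b b b b A  =>  b b b b b b a   (applied A -> a)
Final yield: b b b b b b a
Total rewrite steps: 13

13


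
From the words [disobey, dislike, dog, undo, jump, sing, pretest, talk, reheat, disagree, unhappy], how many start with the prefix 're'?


Checking each word for prefix 're':
  'disobey' -> no (count: 0)
  'dislike' -> no (count: 0)
  'dog' -> no (count: 0)
  'undo' -> no (count: 0)
  'jump' -> no (count: 0)
  'sing' -> no (count: 0)
  'pretest' -> no (count: 0)
  'talk' -> no (count: 0)
  'reheat' -> YES, starts with 're' (count: 1)
  'disagree' -> no (count: 1)
  'unhappy' -> no (count: 1)
Total with prefix 're': 1

1


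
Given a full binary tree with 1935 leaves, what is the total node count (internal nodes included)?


Leaf nodes (terminals): 1935
Internal nodes = n - 1 = 1935 - 1 = 1934
Total = leaves + internal = 1935 + 1934 = 3869

3869


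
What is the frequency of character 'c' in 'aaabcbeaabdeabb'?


Scanning 'aaabcbeaabdeabb' for 'c':
  Position 4: 'c' -> MATCH (count: 1)
Total occurrences of 'c': 1

1


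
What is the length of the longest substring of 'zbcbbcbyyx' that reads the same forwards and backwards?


Scanning 'zbcbbcbyyx' for palindromic substrings.
Substring at positions 1-6: 'bcbbcb'.
Check: reverse('bcbbcb') = 'bcbbcb' -> palindrome confirmed.
Neighbouring characters ('z' / 'y') break symmetry, so it cannot extend further.
No longer palindromic substring exists; longest length = 6

6


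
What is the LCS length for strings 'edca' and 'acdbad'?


DP table for LCS of 'edca' and 'acdbad':
       a  c  d  b  a  d
    0  0  0  0  0  0  0
  e 0  0  0  0  0  0  0
  d 0  0  0  1  1  1  1
  c 0  0  1  1  1  1  1
  a 0  1  1  1  1  2  2
LCS: 'da'
LCS length = 2

2


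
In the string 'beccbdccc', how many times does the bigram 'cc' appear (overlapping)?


Scanning 'beccbdccc' for bigram 'cc':
  Position 0: 'be' -> no
  Position 1: 'ec' -> no
  Position 2: 'cc' -> MATCH
  Position 3: 'cb' -> no
  Position 4: 'bd' -> no
  Position 5: 'dc' -> no
  Position 6: 'cc' -> MATCH
  Position 7: 'cc' -> MATCH
Total matches: 3

3


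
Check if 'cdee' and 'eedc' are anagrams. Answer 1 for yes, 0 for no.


Sort characters of 'cdee': 'cdee'
Sort characters of 'eedc': 'cdee'
Sorted forms match -> they ARE anagrams
Result: 1

1


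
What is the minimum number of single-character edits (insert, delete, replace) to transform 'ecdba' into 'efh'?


Building DP table for s1='ecdba' (len 5) and s2='efh' (len 3):
       e  f  h
    0  1  2  3
  e 1  0  1  2
  c 2  1  1  2
  d 3  2  2  2
  b 4  3  3  3
  a 5  4  4  4
Edit distance = dp[5][3] = 4

4


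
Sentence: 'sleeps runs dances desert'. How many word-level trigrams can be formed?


Word trigrams from [4] words:
  Trigram 1: (sleeps runs dances)
  Trigram 2: (runs dances desert)
Total word trigrams: 4 - 2 = 2

2


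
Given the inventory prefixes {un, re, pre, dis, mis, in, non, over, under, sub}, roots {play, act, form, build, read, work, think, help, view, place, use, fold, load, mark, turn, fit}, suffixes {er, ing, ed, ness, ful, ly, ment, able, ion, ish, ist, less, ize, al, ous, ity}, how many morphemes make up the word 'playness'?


Segmenting 'playness' against the inventory:
  'play' -> root (morpheme 1)
  'ness' -> suffix (morpheme 2)
Total morphemes: 2

2


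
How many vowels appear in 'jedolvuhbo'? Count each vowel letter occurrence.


Scanning each character of 'jedolvuhbo':
  Position 1: 'j' -> consonant (running count: 0)
  Position 2: 'e' -> vowel (running count: 1)
  Position 3: 'd' -> consonant (running count: 1)
  Position 4: 'o' -> vowel (running count: 2)
  Position 5: 'l' -> consonant (running count: 2)
  Position 6: 'v' -> consonant (running count: 2)
  Position 7: 'u' -> vowel (running count: 3)
  Position 8: 'h' -> consonant (running count: 3)
  Position 9: 'b' -> consonant (running count: 3)
  Position 10: 'o' -> vowel (running count: 4)
Total vowels: 4

4


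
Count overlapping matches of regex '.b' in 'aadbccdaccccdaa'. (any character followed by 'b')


Pattern: .b means any character followed by 'b'.
Scanning 'aadbccdaccccdaa' position-by-position:
  Pos 0: window 'aa' -> no
  Pos 1: window 'ad' -> no
  Pos 2: window 'db' -> MATCH
  Pos 3: window 'bc' -> no
  Pos 4: window 'cc' -> no
  Pos 5: window 'cd' -> no
  Pos 6: window 'da' -> no
  Pos 7: window 'ac' -> no
  Pos 8: window 'cc' -> no
  Pos 9: window 'cc' -> no
  Pos 10: window 'cc' -> no
  Pos 11: window 'cd' -> no
  Pos 12: window 'da' -> no
  Pos 13: window 'aa' -> no
  Pos 14: window 'a' -> no
Total matches: 1

1


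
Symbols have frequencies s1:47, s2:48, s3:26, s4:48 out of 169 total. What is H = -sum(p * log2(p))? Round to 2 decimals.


Computing entropy H = -sum(p_i * log2(p_i)):
  s1: p = 47/169 = 0.2781, -p*log2(p) = 0.5135
  s2: p = 48/169 = 0.2840, -p*log2(p) = 0.5158
  s3: p = 26/169 = 0.1538, -p*log2(p) = 0.4155
  s4: p = 48/169 = 0.2840, -p*log2(p) = 0.5158
H = sum of terms = 1.9606
Rounded to 2 decimals: 1.96

1.96


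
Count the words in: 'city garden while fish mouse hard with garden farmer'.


Counting words by splitting on spaces:
  Word 1: 'city'
  Word 2: 'garden'
  Word 3: 'while'
  Word 4: 'fish'
  Word 5: 'mouse'
  Word 6: 'hard'
  Word 7: 'with'
  Word 8: 'garden'
  Word 9: 'farmer'
Total words: 9

9


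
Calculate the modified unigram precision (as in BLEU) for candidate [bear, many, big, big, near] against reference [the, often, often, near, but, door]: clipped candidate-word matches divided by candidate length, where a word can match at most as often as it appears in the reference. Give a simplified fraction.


Reference word counts: {'but': 1, 'door': 1, 'near': 1, 'often': 2, 'the': 1}
Checking each candidate word (with clipping):
  'bear' -> not in reference -> no match (matches: 0)
  'many' -> not in reference -> no match (matches: 0)
  'big' -> not in reference -> no match (matches: 0)
  'big' -> not in reference -> no match (matches: 0)
  'near' -> in reference (ref count 1, used 1/1) -> match (matches: 1)
Clipped matches: 1, Candidate length: 5
Precision = 1/5

1/5
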